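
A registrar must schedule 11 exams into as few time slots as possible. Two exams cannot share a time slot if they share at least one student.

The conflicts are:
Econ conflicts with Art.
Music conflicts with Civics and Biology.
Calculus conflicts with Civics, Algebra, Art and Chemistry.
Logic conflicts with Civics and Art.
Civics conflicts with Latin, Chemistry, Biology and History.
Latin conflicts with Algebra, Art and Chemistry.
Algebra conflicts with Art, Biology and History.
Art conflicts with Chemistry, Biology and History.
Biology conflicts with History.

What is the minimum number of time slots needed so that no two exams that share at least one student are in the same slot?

4

Algebra, Art, Biology, History are mutually in conflict, so at least 4 time slots are needed.
Using 4 time slots: Econ=2, Music=3, Calculus=2, Logic=2, Civics=1, Latin=2, Algebra=3, Art=1, Chemistry=3, Biology=2, History=4. No two conflicting exams share a time slot.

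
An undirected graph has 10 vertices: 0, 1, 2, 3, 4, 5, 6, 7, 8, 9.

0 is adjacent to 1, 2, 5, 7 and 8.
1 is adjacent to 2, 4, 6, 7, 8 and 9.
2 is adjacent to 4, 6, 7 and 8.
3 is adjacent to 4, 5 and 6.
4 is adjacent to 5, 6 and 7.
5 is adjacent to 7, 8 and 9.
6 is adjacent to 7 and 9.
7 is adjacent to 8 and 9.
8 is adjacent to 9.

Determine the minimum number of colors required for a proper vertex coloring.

5

1, 2, 4, 6, 7 are pairwise adjacent (a clique of size 5), so at least 5 colors are needed.
One proper 5-coloring: 0=e, 1=b, 2=c, 3=a, 4=d, 5=b, 6=e, 7=a, 8=d, 9=c. No two adjacent vertices share a color.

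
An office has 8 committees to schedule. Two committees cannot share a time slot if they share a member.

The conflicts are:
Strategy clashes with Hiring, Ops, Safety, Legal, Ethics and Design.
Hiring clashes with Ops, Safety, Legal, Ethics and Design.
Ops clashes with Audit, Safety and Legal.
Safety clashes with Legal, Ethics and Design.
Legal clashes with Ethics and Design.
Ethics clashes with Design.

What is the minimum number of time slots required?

Strategy, Hiring, Safety, Legal, Ethics, Design all conflict with each other, so at least 6 time slots are needed.
6 time slots suffice: Strategy=3, Hiring=1, Ops=5, Audit=1, Safety=2, Legal=4, Ethics=5, Design=6. Every pair that conflicts lands in different time slots.

6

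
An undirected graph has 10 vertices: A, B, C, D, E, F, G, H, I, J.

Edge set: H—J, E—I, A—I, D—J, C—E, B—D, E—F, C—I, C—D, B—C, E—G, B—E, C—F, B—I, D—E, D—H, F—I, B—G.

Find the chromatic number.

4

B, C, D, E form a clique, so at least 4 colors are needed.
4 colors suffice: color 1 → {A, E, J}; color 2 → {D, G, I}; color 3 → {B, F, H}; color 4 → {C}. No two adjacent vertices share a color.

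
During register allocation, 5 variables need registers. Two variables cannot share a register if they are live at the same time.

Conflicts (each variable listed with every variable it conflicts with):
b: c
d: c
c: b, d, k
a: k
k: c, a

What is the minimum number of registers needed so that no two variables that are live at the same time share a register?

b and c conflict, so at least 2 registers are needed.
2 registers suffice: register 1 → {c, a}; register 2 → {b, d, k}. Each listed conflict is separated.

2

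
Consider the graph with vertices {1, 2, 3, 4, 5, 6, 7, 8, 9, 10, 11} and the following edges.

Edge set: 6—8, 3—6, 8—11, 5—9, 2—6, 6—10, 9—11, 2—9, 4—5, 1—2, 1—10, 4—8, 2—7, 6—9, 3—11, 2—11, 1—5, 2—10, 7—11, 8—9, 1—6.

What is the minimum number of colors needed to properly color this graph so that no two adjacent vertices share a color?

1, 2, 6, 10 are mutually adjacent (a clique of size 4), so at least 4 colors are needed.
4 colors suffice: color a → {5, 6, 11}; color b → {2, 3, 8}; color c → {1, 4, 7, 9}; color d → {10}. No two adjacent vertices share a color.

4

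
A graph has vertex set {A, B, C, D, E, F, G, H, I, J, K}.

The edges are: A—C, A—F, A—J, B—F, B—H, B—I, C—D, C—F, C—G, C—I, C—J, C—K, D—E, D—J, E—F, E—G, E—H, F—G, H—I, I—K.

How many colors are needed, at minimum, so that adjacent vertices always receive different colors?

C, D, J form a triangle, so at least 3 colors are needed.
3 colors suffice: A=3, B=1, C=1, D=3, E=1, F=2, G=3, H=3, I=2, J=2, K=3. No two adjacent vertices share a color.

3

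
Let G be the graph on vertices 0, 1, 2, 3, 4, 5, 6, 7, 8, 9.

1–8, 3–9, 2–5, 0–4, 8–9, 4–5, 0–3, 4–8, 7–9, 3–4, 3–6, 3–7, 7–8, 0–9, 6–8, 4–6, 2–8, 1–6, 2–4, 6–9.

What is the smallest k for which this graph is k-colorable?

3, 4, 6 are mutually adjacent, so at least 3 colors are needed.
3 colors suffice: color red → {3, 5, 8}; color blue → {1, 4, 9}; color green → {0, 2, 6, 7}. No two adjacent vertices share a color.

3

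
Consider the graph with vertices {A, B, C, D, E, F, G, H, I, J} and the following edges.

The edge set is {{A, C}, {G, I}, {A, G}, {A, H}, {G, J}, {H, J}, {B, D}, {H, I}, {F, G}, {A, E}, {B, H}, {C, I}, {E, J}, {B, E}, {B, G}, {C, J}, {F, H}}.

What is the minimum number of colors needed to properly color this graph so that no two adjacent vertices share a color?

B and E are adjacent, so at least 2 colors are needed.
One proper 2-coloring: A=2, B=2, C=1, D=1, E=1, F=2, G=1, H=1, I=2, J=2. Every edge joins two different colors.

2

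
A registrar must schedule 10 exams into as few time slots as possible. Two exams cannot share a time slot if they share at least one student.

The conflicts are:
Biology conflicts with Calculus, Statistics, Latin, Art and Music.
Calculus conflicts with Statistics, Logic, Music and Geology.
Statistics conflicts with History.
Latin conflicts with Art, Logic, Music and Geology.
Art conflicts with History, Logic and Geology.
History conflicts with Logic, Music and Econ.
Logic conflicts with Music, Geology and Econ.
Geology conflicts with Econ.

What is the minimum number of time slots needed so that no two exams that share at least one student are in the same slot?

4

Latin, Art, Logic, Geology are mutually in conflict, so at least 4 time slots are needed.
A valid assignment using 4 time slots: Biology=1, Calculus=3, Statistics=2, Latin=3, Art=2, History=3, Logic=1, Music=2, Geology=4, Econ=2. Each listed conflict is separated.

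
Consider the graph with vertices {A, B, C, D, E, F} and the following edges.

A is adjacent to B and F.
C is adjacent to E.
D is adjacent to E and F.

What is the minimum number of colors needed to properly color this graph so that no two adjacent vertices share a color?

A and B are adjacent, so at least 2 colors are needed.
2 colors suffice: color 1 → {A, C, D}; color 2 → {B, E, F}. No two adjacent vertices share a color.

2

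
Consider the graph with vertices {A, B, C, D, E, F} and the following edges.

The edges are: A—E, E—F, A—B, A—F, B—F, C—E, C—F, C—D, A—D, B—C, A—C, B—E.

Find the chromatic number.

A, B, C, E, F form a clique, so at least 5 colors are needed.
5 colors suffice: color red → {A}; color blue → {C}; color green → {D, F}; color yellow → {E}; color purple → {B}. Each edge has distinct colors on its endpoints.

5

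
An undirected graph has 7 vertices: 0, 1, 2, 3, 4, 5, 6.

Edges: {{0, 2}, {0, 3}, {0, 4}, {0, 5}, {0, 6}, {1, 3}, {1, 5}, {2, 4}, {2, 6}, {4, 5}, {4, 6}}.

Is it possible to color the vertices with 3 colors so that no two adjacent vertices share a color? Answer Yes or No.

No

0, 2, 4, 6 form a clique, so at least 4 colors are needed.
So 3 colors are not enough.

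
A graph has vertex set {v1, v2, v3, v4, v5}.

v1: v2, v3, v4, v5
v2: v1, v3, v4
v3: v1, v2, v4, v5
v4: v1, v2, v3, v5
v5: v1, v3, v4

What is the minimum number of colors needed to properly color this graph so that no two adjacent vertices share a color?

v1, v3, v4, v5 are pairwise adjacent (a clique of size 4), so at least 4 colors are needed.
One proper 4-coloring: v1=3, v2=4, v3=2, v4=1, v5=4. Every edge joins two different colors.

4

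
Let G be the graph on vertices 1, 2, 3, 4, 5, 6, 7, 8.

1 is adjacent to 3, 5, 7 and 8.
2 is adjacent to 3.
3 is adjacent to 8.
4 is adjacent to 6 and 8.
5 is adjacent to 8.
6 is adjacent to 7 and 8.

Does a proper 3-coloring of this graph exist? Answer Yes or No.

Yes

The chromatic number is 3. 1, 3, 8 are pairwise adjacent, so at least 3 colors are needed.
3 colors suffice: color red → {2, 7, 8}; color blue → {1, 6}; color green → {3, 4, 5}.
That is already a proper 3-coloring.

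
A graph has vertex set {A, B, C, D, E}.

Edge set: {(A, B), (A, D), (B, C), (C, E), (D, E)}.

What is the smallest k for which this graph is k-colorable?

3

The cycle B-A-D-E-C-B has odd length 5, so it cannot be 2-colored; at least 3 colors are needed.
One proper 3-coloring: A=2, B=3, C=1, D=1, E=2. Each edge has distinct colors on its endpoints.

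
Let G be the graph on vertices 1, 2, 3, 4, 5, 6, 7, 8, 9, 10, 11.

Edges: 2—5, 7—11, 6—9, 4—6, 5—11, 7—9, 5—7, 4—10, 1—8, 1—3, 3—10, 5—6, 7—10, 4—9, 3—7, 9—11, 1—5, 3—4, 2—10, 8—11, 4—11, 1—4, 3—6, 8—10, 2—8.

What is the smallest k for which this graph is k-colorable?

3

3, 4, 6 are pairwise adjacent, so at least 3 colors are needed.
3 colors suffice: color red → {2, 4, 7}; color blue → {3, 5, 8, 9}; color green → {1, 6, 10, 11}. Each edge has distinct colors on its endpoints.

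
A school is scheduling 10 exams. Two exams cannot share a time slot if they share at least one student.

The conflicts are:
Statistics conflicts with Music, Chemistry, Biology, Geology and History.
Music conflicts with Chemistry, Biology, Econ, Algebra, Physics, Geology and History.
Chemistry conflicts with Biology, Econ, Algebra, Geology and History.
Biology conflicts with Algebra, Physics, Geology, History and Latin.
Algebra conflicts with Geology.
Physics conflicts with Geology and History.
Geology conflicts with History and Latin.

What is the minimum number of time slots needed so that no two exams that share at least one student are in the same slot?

Statistics, Music, Chemistry, Biology, Geology, History pairwise conflict, so at least 6 time slots are needed.
6 time slots suffice: Statistics=6, Music=3, Chemistry=4, Biology=1, Econ=1, Algebra=5, Physics=4, Geology=2, History=5, Latin=3. Every pair that conflicts lands in different time slots.

6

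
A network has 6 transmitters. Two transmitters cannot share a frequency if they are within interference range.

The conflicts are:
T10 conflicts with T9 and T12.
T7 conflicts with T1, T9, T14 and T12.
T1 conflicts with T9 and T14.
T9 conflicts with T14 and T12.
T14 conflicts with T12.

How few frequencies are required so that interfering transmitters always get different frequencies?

4

T7, T1, T9, T14 are mutually in conflict, so at least 4 frequencies are needed.
4 frequencies suffice: frequency 1 → {T9}; frequency 2 → {T10, T7}; frequency 3 → {T14}; frequency 4 → {T1, T12}. Each listed conflict is separated.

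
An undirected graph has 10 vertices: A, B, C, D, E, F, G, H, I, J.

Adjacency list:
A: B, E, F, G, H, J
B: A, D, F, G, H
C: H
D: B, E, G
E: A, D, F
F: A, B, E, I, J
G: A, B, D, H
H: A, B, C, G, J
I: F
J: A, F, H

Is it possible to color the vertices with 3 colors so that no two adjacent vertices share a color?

No

A, B, G, H are mutually adjacent (a clique of size 4), so at least 4 colors are needed.
So 3 colors are not enough.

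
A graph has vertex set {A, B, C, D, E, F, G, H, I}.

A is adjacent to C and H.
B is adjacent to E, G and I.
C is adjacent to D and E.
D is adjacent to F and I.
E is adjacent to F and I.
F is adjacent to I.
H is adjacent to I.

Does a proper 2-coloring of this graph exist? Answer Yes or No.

D, F, I are pairwise adjacent, so at least 3 colors are needed.
So 2 colors are not enough.

No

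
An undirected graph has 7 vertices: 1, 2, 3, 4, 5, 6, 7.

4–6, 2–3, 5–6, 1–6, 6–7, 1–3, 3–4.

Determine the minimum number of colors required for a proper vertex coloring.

2

2 and 3 are adjacent, so at least 2 colors are needed.
A valid assignment using 2 colors: 1=b, 2=b, 3=a, 4=b, 5=b, 6=a, 7=b. Every edge joins two different colors.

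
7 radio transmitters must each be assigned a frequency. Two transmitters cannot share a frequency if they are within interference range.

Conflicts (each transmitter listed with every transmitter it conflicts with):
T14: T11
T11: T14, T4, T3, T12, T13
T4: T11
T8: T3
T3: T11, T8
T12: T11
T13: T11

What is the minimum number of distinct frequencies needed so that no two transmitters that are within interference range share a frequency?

2

T11 and T3 conflict, so at least 2 frequencies are needed.
2 frequencies suffice: frequency 1 → {T11, T8}; frequency 2 → {T14, T4, T3, T12, T13}. Every pair that conflicts lands in different frequencies.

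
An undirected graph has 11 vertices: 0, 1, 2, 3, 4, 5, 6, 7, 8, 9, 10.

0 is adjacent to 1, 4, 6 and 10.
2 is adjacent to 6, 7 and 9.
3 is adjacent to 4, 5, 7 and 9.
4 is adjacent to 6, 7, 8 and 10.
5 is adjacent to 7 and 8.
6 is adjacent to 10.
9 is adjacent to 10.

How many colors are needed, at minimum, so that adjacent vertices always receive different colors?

0, 4, 6, 10 form a clique, so at least 4 colors are needed.
A valid assignment using 4 colors: 0=blue, 1=red, 2=green, 3=green, 4=red, 5=red, 6=yellow, 7=blue, 8=blue, 9=red, 10=green. Each edge has distinct colors on its endpoints.

4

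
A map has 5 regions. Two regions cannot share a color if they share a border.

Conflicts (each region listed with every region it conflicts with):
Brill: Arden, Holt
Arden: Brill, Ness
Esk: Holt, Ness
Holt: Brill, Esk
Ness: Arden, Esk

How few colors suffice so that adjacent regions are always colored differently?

3

The cycle Brill-Holt-Esk-Ness-Arden-Brill has odd length 5, so it cannot be 2-colored; at least 3 colors are needed.
3 colors suffice: Brill=3, Arden=1, Esk=1, Holt=2, Ness=2. Every pair that conflicts lands in different colors.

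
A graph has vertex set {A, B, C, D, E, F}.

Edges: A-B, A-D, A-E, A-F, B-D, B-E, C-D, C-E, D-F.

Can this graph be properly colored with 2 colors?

A, B, E are mutually adjacent, so at least 3 colors are needed.
So 2 colors are not enough.

No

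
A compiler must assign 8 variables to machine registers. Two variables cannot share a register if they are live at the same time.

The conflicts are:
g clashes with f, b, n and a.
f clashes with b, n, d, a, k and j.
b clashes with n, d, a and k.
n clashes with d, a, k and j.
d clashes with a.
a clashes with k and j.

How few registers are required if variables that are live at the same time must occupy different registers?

f, b, n, a, k pairwise conflict, so at least 5 registers are needed.
5 registers suffice: register 1 → {n}; register 2 → {a}; register 3 → {f}; register 4 → {b, j}; register 5 → {g, d, k}. Every pair that conflicts lands in different registers.

5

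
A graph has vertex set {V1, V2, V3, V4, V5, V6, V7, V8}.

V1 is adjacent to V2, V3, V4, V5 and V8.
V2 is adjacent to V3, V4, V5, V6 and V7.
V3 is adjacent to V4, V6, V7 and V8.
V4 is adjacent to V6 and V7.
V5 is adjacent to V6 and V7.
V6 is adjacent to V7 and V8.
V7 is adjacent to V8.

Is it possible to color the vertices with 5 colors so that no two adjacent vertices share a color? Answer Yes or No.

Yes

The chromatic number is 5. V2, V3, V4, V6, V7 are pairwise adjacent (a clique of size 5), so at least 5 colors are needed.
5 colors suffice: color 1 → {V1, V6}; color 2 → {V2, V8}; color 3 → {V7}; color 4 → {V3, V5}; color 5 → {V4}.
That is already a proper 5-coloring.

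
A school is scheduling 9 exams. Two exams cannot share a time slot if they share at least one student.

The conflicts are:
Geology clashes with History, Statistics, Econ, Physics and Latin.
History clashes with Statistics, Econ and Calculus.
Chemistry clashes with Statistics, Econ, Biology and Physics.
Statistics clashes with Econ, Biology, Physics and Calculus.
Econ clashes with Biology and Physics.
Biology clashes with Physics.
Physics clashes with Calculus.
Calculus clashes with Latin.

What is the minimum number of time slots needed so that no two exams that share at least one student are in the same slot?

5

Chemistry, Statistics, Econ, Biology, Physics pairwise conflict, so at least 5 time slots are needed.
5 time slots suffice: Geology=4, History=3, Chemistry=5, Statistics=1, Econ=2, Biology=4, Physics=3, Calculus=2, Latin=1. No two conflicting exams share a time slot.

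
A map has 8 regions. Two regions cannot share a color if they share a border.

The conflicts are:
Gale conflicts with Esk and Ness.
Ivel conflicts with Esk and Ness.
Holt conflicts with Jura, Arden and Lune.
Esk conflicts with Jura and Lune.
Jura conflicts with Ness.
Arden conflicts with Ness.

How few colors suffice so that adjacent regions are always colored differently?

Gale and Ness conflict, so at least 2 colors are needed.
2 colors suffice: color 1 → {Holt, Esk, Ness}; color 2 → {Gale, Ivel, Jura, Arden, Lune}. Every pair that conflicts lands in different colors.

2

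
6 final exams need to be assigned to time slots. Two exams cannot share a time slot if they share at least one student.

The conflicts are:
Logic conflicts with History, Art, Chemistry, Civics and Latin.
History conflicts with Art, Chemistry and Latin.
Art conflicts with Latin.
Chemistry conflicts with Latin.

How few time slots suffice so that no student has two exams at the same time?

4

Logic, History, Art, Latin all conflict with each other, so at least 4 time slots are needed.
Using 4 time slots: Logic=1, History=3, Art=4, Chemistry=4, Civics=2, Latin=2. No two conflicting exams share a time slot.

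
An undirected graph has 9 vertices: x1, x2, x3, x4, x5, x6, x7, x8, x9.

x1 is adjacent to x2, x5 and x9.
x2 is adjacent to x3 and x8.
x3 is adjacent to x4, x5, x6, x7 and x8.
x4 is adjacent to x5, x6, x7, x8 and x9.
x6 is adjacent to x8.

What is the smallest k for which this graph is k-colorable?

x3, x4, x6, x8 form a clique, so at least 4 colors are needed.
4 colors suffice: color 1 → {x2, x4}; color 2 → {x1, x3}; color 3 → {x5, x7, x8, x9}; color 4 → {x6}. Every edge joins two different colors.

4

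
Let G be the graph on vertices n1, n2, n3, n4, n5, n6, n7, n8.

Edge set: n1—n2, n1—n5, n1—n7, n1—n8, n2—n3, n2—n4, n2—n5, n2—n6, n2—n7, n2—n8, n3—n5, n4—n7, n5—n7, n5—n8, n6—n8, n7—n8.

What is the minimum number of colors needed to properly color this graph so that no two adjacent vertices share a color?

n1, n2, n5, n7, n8 are mutually adjacent (a clique of size 5), so at least 5 colors are needed.
5 colors suffice: color R → {n2}; color B → {n3, n6, n7}; color G → {n4, n8}; color Y → {n5}; color P → {n1}. Each edge has distinct colors on its endpoints.

5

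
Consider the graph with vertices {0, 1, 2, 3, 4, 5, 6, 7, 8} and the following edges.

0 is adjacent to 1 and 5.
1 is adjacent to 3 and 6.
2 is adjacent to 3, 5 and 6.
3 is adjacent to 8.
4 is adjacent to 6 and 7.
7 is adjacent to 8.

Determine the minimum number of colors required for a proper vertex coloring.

3

The cycle 1-0-5-2-3-1 has odd length 5, so it cannot be 2-colored; at least 3 colors are needed.
3 colors suffice: color red → {1, 2, 7}; color blue → {3, 5, 6}; color green → {0, 4, 8}. Each edge has distinct colors on its endpoints.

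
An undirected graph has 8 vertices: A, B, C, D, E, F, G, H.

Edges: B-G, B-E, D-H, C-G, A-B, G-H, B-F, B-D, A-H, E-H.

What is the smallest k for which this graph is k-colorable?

2

D and H are adjacent, so at least 2 colors are needed.
A valid assignment using 2 colors: A=blue, B=red, C=red, D=blue, E=blue, F=blue, G=blue, H=red. Each edge has distinct colors on its endpoints.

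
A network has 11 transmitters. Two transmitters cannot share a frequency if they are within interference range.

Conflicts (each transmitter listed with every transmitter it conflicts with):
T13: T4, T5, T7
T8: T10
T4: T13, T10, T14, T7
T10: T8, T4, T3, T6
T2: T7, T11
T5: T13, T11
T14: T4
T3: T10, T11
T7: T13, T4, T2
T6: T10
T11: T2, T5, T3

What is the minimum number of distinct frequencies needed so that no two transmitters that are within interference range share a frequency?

3

T13, T4, T7 all conflict with each other, so at least 3 frequencies are needed.
3 frequencies suffice: frequency 1 → {T10, T14, T7, T11}; frequency 2 → {T8, T4, T2, T5, T3, T6}; frequency 3 → {T13}. Each listed conflict is separated.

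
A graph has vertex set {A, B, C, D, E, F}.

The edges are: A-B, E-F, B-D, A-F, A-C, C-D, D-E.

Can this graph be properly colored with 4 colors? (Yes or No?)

The chromatic number is 3. The cycle F-A-C-D-E-F has odd length 5, so it cannot be 2-colored; at least 3 colors are needed.
3 colors suffice: color 1 → {A, D}; color 2 → {B, C, F}; color 3 → {E}.
Since 4 ≥ 3, a proper 4-coloring certainly exists.

Yes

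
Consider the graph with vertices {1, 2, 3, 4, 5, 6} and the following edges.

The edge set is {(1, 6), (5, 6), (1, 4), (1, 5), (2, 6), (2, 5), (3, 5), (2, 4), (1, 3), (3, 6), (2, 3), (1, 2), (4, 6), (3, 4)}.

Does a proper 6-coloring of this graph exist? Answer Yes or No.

Yes

The chromatic number is 5. 1, 2, 3, 4, 6 form a clique, so at least 5 colors are needed.
One proper 5-coloring: 1=b, 2=d, 3=a, 4=e, 5=e, 6=c.
Since 6 ≥ 5, a proper 6-coloring certainly exists.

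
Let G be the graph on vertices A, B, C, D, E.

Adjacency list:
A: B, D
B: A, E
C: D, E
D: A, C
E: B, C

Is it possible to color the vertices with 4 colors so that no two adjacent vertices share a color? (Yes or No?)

The chromatic number is 3. The cycle A-B-E-C-D-A has odd length 5, so it cannot be 2-colored; at least 3 colors are needed.
A valid assignment using 3 colors: A=3, B=2, C=2, D=1, E=1.
Since 4 ≥ 3, a proper 4-coloring certainly exists.

Yes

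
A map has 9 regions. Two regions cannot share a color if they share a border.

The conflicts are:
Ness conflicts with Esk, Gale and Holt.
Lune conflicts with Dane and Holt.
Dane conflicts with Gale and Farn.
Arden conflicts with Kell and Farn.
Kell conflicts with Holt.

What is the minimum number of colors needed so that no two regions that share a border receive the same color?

The cycle Gale-Ness-Holt-Lune-Dane-Gale has odd length 5, so it cannot be 2-colored; at least 3 colors are needed.
3 colors suffice: Ness=2, Lune=2, Dane=1, Arden=1, Kell=2, Esk=1, Gale=3, Farn=2, Holt=1. Every pair that conflicts lands in different colors.

3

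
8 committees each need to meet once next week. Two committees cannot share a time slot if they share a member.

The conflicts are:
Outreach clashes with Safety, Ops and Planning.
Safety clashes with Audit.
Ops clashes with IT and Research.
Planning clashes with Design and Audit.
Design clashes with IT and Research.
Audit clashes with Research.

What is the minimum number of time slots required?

3

The cycle Ops-Research-Design-Planning-Outreach-Ops has odd length 5, so it cannot be 2-colored; at least 3 time slots are needed.
A valid assignment using 3 time slots: Outreach=3, Safety=2, Ops=1, Planning=2, Design=1, IT=2, Audit=1, Research=2. No two conflicting committees share a time slot.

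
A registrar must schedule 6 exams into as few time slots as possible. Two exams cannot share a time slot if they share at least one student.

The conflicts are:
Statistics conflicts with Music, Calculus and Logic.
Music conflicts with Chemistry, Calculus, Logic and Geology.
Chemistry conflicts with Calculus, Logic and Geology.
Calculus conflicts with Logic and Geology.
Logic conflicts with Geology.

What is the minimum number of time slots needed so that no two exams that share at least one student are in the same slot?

Music, Chemistry, Calculus, Logic, Geology pairwise conflict, so at least 5 time slots are needed.
A valid assignment using 5 time slots: Statistics=4, Music=2, Chemistry=5, Calculus=1, Logic=3, Geology=4. Each listed conflict is separated.

5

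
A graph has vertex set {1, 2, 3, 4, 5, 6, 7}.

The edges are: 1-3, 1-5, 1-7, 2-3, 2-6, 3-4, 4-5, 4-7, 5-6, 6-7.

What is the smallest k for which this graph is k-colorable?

3

The cycle 2-6-5-1-3-2 has odd length 5, so it cannot be 2-colored; at least 3 colors are needed.
3 colors suffice: color a → {3, 5, 7}; color b → {1, 4, 6}; color c → {2}. Every edge joins two different colors.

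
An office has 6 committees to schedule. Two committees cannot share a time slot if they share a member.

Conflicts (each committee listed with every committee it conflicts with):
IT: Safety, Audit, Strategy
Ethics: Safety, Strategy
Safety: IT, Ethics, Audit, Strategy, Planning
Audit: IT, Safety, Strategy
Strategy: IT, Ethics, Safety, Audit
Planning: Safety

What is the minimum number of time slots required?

4

IT, Safety, Audit, Strategy pairwise conflict, so at least 4 time slots are needed.
Using 4 time slots: IT=4, Ethics=3, Safety=1, Audit=3, Strategy=2, Planning=2. Each listed conflict is separated.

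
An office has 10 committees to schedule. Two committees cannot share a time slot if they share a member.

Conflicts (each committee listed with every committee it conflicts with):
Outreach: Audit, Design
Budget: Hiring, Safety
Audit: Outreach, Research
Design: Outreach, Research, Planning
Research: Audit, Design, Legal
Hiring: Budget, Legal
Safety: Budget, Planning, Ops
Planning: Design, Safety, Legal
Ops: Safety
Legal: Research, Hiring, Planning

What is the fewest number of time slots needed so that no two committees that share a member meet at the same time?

3

The cycle Legal-Planning-Safety-Budget-Hiring-Legal has odd length 5, so it cannot be 2-colored; at least 3 time slots are needed.
3 time slots suffice: time slot 1 → {Audit, Design, Safety, Legal}; time slot 2 → {Outreach, Budget, Research, Planning, Ops}; time slot 3 → {Hiring}. Each listed conflict is separated.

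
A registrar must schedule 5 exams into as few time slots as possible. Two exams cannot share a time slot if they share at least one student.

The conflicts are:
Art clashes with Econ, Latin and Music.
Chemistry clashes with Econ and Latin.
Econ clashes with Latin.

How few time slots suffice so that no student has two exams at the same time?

Art, Econ, Latin pairwise conflict, so at least 3 time slots are needed.
3 time slots suffice: time slot 1 → {Art, Chemistry}; time slot 2 → {Latin, Music}; time slot 3 → {Econ}. No two conflicting exams share a time slot.

3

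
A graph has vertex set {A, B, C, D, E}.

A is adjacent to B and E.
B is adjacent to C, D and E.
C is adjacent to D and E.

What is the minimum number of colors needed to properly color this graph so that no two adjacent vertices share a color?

B, C, D are pairwise adjacent, so at least 3 colors are needed.
One proper 3-coloring: A=3, B=1, C=3, D=2, E=2. Each edge has distinct colors on its endpoints.

3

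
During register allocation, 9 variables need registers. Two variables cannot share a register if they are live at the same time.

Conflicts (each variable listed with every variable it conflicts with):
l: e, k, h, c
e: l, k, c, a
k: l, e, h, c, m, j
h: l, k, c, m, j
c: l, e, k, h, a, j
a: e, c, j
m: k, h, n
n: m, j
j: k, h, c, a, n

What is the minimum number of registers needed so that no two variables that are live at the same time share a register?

l, e, k, c are mutually in conflict, so at least 4 registers are needed.
4 registers suffice: register 1 → {k, a, n}; register 2 → {c, m}; register 3 → {l, j}; register 4 → {e, h}. Each listed conflict is separated.

4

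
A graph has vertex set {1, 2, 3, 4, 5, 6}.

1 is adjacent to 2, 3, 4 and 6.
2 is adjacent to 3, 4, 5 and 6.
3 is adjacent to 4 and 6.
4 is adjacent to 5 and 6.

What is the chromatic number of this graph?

1, 2, 3, 4, 6 are mutually adjacent (a clique of size 5), so at least 5 colors are needed.
5 colors suffice: 1=e, 2=b, 3=d, 4=a, 5=c, 6=c. No two adjacent vertices share a color.

5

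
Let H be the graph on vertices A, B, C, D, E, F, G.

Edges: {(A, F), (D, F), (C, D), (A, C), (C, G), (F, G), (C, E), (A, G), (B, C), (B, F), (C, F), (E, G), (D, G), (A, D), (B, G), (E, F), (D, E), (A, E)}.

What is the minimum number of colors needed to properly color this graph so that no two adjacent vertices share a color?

A, C, D, E, F, G are mutually adjacent (a clique of size 6), so at least 6 colors are needed.
6 colors suffice: color 1 → {C}; color 2 → {F}; color 3 → {G}; color 4 → {A, B}; color 5 → {E}; color 6 → {D}. Every edge joins two different colors.

6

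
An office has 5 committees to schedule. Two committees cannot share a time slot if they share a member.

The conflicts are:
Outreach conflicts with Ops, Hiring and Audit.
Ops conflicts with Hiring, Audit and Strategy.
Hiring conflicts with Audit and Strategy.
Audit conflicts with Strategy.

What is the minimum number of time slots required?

Ops, Hiring, Audit, Strategy are mutually in conflict, so at least 4 time slots are needed.
4 time slots suffice: Outreach=4, Ops=2, Hiring=3, Audit=1, Strategy=4. Each listed conflict is separated.

4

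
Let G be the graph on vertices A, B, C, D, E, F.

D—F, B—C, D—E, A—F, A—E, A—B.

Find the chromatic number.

2

A and B are adjacent, so at least 2 colors are needed.
2 colors suffice: color 1 → {A, C, D}; color 2 → {B, E, F}. Each edge has distinct colors on its endpoints.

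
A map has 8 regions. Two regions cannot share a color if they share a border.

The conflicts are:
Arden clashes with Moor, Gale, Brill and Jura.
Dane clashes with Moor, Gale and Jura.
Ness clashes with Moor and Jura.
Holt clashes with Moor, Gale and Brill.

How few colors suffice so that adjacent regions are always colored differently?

Ness and Jura conflict, so at least 2 colors are needed.
2 colors suffice: color 1 → {Arden, Dane, Ness, Holt}; color 2 → {Moor, Gale, Brill, Jura}. No two conflicting regions share a color.

2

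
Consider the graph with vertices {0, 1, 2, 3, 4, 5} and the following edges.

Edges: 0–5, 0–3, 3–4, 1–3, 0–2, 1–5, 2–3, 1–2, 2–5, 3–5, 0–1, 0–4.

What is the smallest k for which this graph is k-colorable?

5

0, 1, 2, 3, 5 are mutually adjacent (a clique of size 5), so at least 5 colors are needed.
A valid assignment using 5 colors: 0=b, 1=e, 2=d, 3=a, 4=c, 5=c. No two adjacent vertices share a color.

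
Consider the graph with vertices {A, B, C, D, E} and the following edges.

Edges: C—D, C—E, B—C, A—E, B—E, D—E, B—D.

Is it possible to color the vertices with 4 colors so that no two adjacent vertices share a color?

Yes

The chromatic number is 4. B, C, D, E form a clique, so at least 4 colors are needed.
A valid assignment using 4 colors: A=2, B=3, C=4, D=2, E=1.
That is already a proper 4-coloring.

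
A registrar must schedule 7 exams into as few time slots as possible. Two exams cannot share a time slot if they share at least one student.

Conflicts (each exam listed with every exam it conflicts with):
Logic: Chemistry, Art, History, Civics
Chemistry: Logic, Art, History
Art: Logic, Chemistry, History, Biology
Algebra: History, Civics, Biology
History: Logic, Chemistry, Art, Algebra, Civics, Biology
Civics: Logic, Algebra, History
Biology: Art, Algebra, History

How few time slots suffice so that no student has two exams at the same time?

4

Logic, Chemistry, Art, History pairwise conflict, so at least 4 time slots are needed.
A valid assignment using 4 time slots: Logic=3, Chemistry=4, Art=2, Algebra=2, History=1, Civics=4, Biology=3. No two conflicting exams share a time slot.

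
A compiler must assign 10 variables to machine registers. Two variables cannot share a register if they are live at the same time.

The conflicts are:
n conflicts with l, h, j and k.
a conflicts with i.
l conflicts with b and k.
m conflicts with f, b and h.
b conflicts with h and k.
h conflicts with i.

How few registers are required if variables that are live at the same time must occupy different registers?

3

m, b, h all conflict with each other, so at least 3 registers are needed.
A valid assignment using 3 registers: n=1, a=2, l=2, m=3, f=1, b=1, h=2, i=1, j=2, k=3. Each listed conflict is separated.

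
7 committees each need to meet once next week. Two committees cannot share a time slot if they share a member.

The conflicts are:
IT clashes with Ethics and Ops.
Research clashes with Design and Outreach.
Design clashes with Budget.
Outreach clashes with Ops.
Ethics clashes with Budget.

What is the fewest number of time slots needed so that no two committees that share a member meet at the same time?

The cycle Research-Design-Budget-Ethics-IT-Ops-Outreach-Research has odd length 7, so it cannot be 2-colored; at least 3 time slots are needed.
3 time slots suffice: time slot 1 → {Research, Ethics, Ops}; time slot 2 → {IT, Outreach, Budget}; time slot 3 → {Design}. Every pair that conflicts lands in different time slots.

3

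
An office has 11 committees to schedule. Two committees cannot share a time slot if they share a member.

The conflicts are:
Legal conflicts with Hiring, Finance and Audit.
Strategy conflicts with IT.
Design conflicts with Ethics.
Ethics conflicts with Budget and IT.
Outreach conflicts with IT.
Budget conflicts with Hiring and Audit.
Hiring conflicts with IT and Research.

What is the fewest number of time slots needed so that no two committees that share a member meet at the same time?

Legal and Hiring conflict, so at least 2 time slots are needed.
A valid assignment using 2 time slots: Legal=2, Strategy=1, Design=2, Ethics=1, Outreach=1, Budget=2, Hiring=1, Finance=1, IT=2, Research=2, Audit=1. Every pair that conflicts lands in different time slots.

2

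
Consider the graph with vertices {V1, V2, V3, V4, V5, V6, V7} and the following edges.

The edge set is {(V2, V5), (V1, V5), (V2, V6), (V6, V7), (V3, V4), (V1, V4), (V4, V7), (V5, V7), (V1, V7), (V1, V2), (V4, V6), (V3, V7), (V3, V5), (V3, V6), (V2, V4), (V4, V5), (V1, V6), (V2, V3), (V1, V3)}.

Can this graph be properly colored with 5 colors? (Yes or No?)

The chromatic number is 5. V1, V3, V4, V6, V7 are mutually adjacent (a clique of size 5), so at least 5 colors are needed.
5 colors suffice: V1=1, V2=4, V3=2, V4=3, V5=5, V6=5, V7=4.
That is already a proper 5-coloring.

Yes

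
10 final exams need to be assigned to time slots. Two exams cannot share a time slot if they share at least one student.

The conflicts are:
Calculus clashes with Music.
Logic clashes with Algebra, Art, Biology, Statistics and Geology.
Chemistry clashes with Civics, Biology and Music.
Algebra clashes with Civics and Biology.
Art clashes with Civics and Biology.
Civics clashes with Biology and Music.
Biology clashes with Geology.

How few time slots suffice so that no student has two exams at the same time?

Chemistry, Civics, Biology are mutually in conflict, so at least 3 time slots are needed.
3 time slots suffice: time slot 1 → {Biology, Statistics, Music}; time slot 2 → {Calculus, Logic, Civics}; time slot 3 → {Chemistry, Algebra, Art, Geology}. No two conflicting exams share a time slot.

3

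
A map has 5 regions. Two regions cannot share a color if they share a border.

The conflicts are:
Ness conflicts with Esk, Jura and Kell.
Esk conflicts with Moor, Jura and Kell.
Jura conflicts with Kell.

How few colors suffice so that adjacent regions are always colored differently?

Ness, Esk, Jura, Kell all conflict with each other, so at least 4 colors are needed.
4 colors suffice: color 1 → {Esk}; color 2 → {Moor, Kell}; color 3 → {Jura}; color 4 → {Ness}. Each listed conflict is separated.

4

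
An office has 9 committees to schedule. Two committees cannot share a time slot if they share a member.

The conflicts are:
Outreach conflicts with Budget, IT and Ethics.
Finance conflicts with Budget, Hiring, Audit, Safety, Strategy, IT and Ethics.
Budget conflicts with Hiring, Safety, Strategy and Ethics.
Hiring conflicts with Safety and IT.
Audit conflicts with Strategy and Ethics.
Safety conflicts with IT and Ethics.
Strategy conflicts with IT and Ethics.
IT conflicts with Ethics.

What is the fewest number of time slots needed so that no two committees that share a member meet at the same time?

4

Finance, Audit, Strategy, Ethics all conflict with each other, so at least 4 time slots are needed.
A valid assignment using 4 time slots: Outreach=1, Finance=1, Budget=3, Hiring=2, Audit=3, Safety=4, Strategy=4, IT=3, Ethics=2. Every pair that conflicts lands in different time slots.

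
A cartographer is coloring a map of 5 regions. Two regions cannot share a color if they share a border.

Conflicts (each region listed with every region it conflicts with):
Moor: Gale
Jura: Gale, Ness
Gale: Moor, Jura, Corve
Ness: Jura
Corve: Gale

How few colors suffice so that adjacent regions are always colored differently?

2

Jura and Gale conflict, so at least 2 colors are needed.
2 colors suffice: color 1 → {Gale, Ness}; color 2 → {Moor, Jura, Corve}. Every pair that conflicts lands in different colors.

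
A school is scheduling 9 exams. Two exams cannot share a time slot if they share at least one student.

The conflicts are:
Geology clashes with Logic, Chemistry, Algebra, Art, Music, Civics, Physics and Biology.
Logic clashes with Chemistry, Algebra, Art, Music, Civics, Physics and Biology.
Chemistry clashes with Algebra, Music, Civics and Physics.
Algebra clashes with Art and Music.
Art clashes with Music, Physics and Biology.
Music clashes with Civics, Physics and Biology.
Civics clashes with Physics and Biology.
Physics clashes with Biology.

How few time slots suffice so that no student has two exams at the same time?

6

Geology, Logic, Art, Music, Physics, Biology are mutually in conflict, so at least 6 time slots are needed.
Using 6 time slots: Geology=3, Logic=1, Chemistry=5, Algebra=4, Art=6, Music=2, Civics=6, Physics=4, Biology=5. Each listed conflict is separated.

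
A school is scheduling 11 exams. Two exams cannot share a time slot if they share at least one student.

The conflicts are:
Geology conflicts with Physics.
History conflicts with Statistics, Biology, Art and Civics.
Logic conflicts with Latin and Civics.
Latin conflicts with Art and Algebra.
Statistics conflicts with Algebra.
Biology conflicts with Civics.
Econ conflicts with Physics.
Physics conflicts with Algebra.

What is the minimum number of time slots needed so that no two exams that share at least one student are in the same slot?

3

History, Biology, Civics are mutually in conflict, so at least 3 time slots are needed.
A valid assignment using 3 time slots: Geology=2, History=1, Logic=3, Latin=1, Statistics=3, Biology=3, Econ=2, Physics=1, Art=2, Civics=2, Algebra=2. No two conflicting exams share a time slot.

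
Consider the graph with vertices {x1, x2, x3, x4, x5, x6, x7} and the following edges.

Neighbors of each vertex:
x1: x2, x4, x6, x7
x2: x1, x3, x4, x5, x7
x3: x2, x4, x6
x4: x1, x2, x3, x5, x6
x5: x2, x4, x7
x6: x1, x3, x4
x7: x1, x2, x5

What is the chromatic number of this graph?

3

x3, x4, x6 are mutually adjacent, so at least 3 colors are needed.
One proper 3-coloring: x1=3, x2=1, x3=3, x4=2, x5=3, x6=1, x7=2. Each edge has distinct colors on its endpoints.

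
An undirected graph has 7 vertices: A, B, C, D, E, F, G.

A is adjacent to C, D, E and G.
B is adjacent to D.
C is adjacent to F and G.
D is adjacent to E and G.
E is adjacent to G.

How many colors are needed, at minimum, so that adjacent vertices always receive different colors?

4

A, D, E, G are pairwise adjacent (a clique of size 4), so at least 4 colors are needed.
One proper 4-coloring: A=blue, B=blue, C=red, D=red, E=yellow, F=blue, G=green. Every edge joins two different colors.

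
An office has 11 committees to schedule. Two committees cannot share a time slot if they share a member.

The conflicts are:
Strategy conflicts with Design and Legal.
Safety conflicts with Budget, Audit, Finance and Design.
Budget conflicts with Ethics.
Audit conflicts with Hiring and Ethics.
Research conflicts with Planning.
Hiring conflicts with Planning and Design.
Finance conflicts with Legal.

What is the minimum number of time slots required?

3

The cycle Legal-Finance-Safety-Design-Strategy-Legal has odd length 5, so it cannot be 2-colored; at least 3 time slots are needed.
3 time slots suffice: time slot 1 → {Strategy, Safety, Research, Hiring, Ethics}; time slot 2 → {Budget, Audit, Planning, Finance, Design}; time slot 3 → {Legal}. No two conflicting committees share a time slot.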